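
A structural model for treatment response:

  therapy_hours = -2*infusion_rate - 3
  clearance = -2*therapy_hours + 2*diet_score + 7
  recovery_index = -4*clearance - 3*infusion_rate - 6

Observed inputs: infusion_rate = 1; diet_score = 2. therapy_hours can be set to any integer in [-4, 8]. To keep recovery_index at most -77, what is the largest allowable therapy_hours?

therapy_hours = -3

Intervening on therapy_hours fixes its value directly, overriding its dependence on infusion_rate.
Substituting into the clearance equation gives clearance = -2*therapy_hours + 11.
Substituting into the recovery_index equation gives recovery_index = 8*therapy_hours - 53.
Require 8*therapy_hours - 53 ≤ -77, so therapy_hours ≤ -3.
The largest integer in [-4, 8] satisfying this is -3.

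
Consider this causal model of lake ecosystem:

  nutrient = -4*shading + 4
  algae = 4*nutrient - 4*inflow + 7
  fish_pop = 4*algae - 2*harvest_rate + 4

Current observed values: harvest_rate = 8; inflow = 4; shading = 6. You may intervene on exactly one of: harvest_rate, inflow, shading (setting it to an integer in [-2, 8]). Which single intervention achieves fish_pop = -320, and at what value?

set inflow = 1

Intervening on harvest_rate: fish_pop = -2*harvest_rate - 352. Reaching -320 requires harvest_rate = -16, outside [-2, 8].
Intervening on inflow: with other inputs at their observed values, fish_pop = -16*inflow - 304. Solving for -320 gives inflow = 1, within [-2, 8].
Intervening on shading: fish_pop = -64*shading + 16. Reaching -320 requires shading = 21/4, not an integer.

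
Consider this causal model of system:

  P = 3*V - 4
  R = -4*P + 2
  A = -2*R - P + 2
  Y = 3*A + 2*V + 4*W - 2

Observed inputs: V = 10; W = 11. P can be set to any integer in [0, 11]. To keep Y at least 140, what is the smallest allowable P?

P = 4

Intervening on P fixes its value directly, overriding its dependence on V.
Substituting into the A equation gives A = 7*P - 2.
Y becomes 21*P + 56.
Require 21*P + 56 ≥ 140, so P ≥ 4.
The smallest integer in [0, 11] satisfying this is 4.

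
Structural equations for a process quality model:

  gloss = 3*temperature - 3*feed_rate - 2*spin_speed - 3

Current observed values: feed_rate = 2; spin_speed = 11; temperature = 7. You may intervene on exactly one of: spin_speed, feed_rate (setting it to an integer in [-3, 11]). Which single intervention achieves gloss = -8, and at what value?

set spin_speed = 10

Intervening on spin_speed: with other inputs at their observed values, gloss = -2*spin_speed + 12. Solving for -8 gives spin_speed = 10, within [-3, 11].
Intervening on feed_rate: gloss = -3*feed_rate - 4. Reaching -8 requires feed_rate = 4/3, not an integer.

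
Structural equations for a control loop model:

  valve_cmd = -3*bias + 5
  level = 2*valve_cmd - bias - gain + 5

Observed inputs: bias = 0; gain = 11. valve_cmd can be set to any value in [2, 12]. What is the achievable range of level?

Intervening on valve_cmd fixes its value directly, overriding its dependence on bias.
Substituting into the level equation gives level = 2*valve_cmd - 6.
Linear in valve_cmd, so extremes are at the endpoints: valve_cmd = 2 gives level = -2; valve_cmd = 12 gives level = 18.

-2 to 18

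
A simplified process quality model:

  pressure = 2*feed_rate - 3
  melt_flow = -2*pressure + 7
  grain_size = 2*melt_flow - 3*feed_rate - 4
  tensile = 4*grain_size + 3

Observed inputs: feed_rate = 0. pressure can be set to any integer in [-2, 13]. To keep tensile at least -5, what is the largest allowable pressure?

pressure = 3

Intervening on pressure fixes its value directly, overriding its dependence on feed_rate.
Substituting into the grain_size equation gives grain_size = -4*pressure + 10.
tensile becomes -16*pressure + 43.
Require -16*pressure + 43 ≥ -5, so pressure ≤ 3.
The largest integer in [-2, 13] satisfying this is 3.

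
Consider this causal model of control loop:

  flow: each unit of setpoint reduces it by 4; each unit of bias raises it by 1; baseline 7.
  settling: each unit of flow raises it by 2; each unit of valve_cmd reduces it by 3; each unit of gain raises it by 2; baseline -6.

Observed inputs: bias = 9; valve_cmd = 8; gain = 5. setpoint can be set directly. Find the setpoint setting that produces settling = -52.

setpoint = 8

Substituting into the flow equation gives flow = -4*setpoint + 16.
So settling = -8*setpoint + 12.
Solve -8*setpoint + 12 = -52: setpoint = (-52 - 12) / -8 = 8.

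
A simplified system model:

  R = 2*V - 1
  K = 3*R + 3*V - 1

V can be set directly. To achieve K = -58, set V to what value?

V = -6

Substituting into the K equation gives K = 9*V - 4.
Solve 9*V - 4 = -58: V = (-58 + 4) / 9 = -6.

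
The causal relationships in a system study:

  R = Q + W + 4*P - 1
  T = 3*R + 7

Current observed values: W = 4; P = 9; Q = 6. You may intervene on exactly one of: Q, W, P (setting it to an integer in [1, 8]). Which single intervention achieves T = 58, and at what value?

set P = 2

Intervening on Q: T = 3*Q + 124. Reaching 58 requires Q = -22, outside [1, 8].
Intervening on W: T = 3*W + 130. Reaching 58 requires W = -24, outside [1, 8].
Intervening on P: with other inputs at their observed values, T = 12*P + 34. Solving for 58 gives P = 2, within [1, 8].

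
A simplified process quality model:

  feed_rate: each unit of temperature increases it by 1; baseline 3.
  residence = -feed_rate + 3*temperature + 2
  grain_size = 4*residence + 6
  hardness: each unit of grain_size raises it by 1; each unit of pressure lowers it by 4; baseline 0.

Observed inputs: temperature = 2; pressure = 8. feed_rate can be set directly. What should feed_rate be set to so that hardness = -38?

Intervening on feed_rate fixes its value directly, overriding its dependence on temperature.
Substituting into the residence equation gives residence = -feed_rate + 8.
Substituting into the grain_size equation gives grain_size = -4*feed_rate + 38.
Substituting into the hardness equation gives hardness = -4*feed_rate + 6.
Solve -4*feed_rate + 6 = -38: feed_rate = (-38 - 6) / -4 = 11.

feed_rate = 11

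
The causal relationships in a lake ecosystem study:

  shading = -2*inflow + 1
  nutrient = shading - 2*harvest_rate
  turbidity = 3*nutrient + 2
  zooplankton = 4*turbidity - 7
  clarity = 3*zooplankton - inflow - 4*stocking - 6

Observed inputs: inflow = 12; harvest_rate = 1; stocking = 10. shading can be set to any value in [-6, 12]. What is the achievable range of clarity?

Intervening on shading fixes its value directly, overriding its dependence on inflow.
Substituting into the nutrient equation gives nutrient = shading - 2.
This gives turbidity = 3*shading - 4.
This gives zooplankton = 12*shading - 23.
This gives clarity = 36*shading - 127.
Linear in shading, so extremes are at the endpoints: shading = -6 gives clarity = -343; shading = 12 gives clarity = 305.

-343 to 305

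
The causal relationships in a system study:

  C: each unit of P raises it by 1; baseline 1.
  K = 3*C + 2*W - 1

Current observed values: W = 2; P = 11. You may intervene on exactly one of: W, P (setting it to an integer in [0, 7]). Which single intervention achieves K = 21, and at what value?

set P = 5

Intervening on W: K = 2*W + 35. Reaching 21 requires W = -7, outside [0, 7].
Intervening on P: with other inputs at their observed values, K = 3*P + 6. Solving for 21 gives P = 5, within [0, 7].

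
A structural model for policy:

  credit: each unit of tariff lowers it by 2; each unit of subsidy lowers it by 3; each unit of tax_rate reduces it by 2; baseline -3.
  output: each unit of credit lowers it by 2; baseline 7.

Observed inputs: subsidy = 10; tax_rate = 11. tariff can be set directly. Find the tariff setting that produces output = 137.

Substituting into the credit equation gives credit = -2*tariff - 55.
Substituting into the output equation gives output = 4*tariff + 117.
Solve 4*tariff + 117 = 137: tariff = (137 - 117) / 4 = 5.

tariff = 5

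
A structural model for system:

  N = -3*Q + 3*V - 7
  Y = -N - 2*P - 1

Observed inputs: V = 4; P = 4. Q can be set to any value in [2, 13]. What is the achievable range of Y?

Substituting into the N equation gives N = -3*Q + 5.
Y becomes 3*Q - 14.
Linear in Q, so extremes are at the endpoints: Q = 2 gives Y = -8; Q = 13 gives Y = 25.

-8 to 25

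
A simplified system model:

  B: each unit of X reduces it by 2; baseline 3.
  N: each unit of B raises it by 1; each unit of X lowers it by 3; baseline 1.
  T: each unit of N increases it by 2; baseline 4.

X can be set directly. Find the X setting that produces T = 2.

Substituting into the N equation gives N = -5*X + 4.
T becomes -10*X + 12.
Solve -10*X + 12 = 2: X = (2 - 12) / -10 = 1.

X = 1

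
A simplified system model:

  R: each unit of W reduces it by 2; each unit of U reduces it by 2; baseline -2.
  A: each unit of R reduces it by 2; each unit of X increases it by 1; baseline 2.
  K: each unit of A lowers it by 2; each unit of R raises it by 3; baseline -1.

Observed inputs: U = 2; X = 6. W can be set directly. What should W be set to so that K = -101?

W = 3

Substituting into the R equation gives R = -2*W - 6.
Substituting into the A equation gives A = 4*W + 20.
This gives K = -14*W - 59.
Solve -14*W - 59 = -101: W = (-101 + 59) / -14 = 3.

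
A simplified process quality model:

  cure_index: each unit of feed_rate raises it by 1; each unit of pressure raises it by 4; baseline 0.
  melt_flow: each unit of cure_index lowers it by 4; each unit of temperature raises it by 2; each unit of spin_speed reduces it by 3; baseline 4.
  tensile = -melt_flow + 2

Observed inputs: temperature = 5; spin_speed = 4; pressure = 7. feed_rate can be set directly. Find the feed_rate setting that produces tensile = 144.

Substituting into the cure_index equation gives cure_index = feed_rate + 28.
Substituting into the melt_flow equation gives melt_flow = -4*feed_rate - 110.
Substituting into the tensile equation gives tensile = 4*feed_rate + 112.
Solve 4*feed_rate + 112 = 144: feed_rate = (144 - 112) / 4 = 8.

feed_rate = 8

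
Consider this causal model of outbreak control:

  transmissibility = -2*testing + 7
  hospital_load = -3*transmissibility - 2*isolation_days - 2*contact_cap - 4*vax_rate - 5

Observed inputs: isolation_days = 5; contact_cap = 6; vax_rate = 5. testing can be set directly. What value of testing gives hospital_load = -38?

Substituting into the hospital_load equation gives hospital_load = 6*testing - 68.
Solve 6*testing - 68 = -38: testing = (-38 + 68) / 6 = 5.

testing = 5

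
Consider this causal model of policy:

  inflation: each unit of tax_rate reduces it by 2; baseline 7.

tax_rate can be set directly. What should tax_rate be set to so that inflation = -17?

tax_rate = 12

Solve -2*tax_rate + 7 = -17: tax_rate = (-17 - 7) / -2 = 12.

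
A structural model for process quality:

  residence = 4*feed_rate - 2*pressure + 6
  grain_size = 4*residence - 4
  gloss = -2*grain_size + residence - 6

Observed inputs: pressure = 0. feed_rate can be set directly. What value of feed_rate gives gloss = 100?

Substituting into the residence equation gives residence = 4*feed_rate + 6.
Substituting into the grain_size equation gives grain_size = 16*feed_rate + 20.
So gloss = -28*feed_rate - 40.
Solve -28*feed_rate - 40 = 100: feed_rate = (100 + 40) / -28 = -5.

feed_rate = -5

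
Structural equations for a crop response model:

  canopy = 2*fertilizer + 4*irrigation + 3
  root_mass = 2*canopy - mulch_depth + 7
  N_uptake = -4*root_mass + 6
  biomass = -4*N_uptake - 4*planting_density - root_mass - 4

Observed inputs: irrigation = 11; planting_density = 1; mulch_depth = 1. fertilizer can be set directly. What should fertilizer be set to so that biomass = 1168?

fertilizer = -5

Substituting into the canopy equation gives canopy = 2*fertilizer + 47.
Substituting into the root_mass equation gives root_mass = 4*fertilizer + 100.
This gives N_uptake = -16*fertilizer - 394.
Substituting into the biomass equation gives biomass = 60*fertilizer + 1468.
Solve 60*fertilizer + 1468 = 1168: fertilizer = (1168 - 1468) / 60 = -5.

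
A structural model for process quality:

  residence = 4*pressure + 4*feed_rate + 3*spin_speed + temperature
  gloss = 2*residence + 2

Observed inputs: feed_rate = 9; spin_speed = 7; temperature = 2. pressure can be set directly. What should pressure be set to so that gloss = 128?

Substituting into the residence equation gives residence = 4*pressure + 59.
gloss becomes 8*pressure + 120.
Solve 8*pressure + 120 = 128: pressure = (128 - 120) / 8 = 1.

pressure = 1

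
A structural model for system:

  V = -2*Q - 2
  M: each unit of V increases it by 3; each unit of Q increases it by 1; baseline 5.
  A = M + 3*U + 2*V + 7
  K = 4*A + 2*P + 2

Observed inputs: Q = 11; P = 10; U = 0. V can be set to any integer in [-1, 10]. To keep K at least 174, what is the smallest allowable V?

V = 3

Intervening on V fixes its value directly, overriding its dependence on Q.
Substituting into the M equation gives M = 3*V + 16.
A becomes 5*V + 23.
Substituting into the K equation gives K = 20*V + 114.
Require 20*V + 114 ≥ 174, so V ≥ 3.
The smallest integer in [-1, 10] satisfying this is 3.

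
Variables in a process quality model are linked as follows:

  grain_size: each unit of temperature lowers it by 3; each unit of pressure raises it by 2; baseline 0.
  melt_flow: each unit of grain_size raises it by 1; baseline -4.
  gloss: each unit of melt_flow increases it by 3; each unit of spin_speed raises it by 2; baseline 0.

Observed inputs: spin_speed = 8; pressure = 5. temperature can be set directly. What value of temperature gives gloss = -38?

temperature = 8

Substituting into the grain_size equation gives grain_size = -3*temperature + 10.
So melt_flow = -3*temperature + 6.
Substituting into the gloss equation gives gloss = -9*temperature + 34.
Solve -9*temperature + 34 = -38: temperature = (-38 - 34) / -9 = 8.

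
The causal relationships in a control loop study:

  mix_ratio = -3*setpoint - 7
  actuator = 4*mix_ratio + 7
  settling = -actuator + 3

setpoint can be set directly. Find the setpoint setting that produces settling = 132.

Substituting into the actuator equation gives actuator = -12*setpoint - 21.
This gives settling = 12*setpoint + 24.
Solve 12*setpoint + 24 = 132: setpoint = (132 - 24) / 12 = 9.

setpoint = 9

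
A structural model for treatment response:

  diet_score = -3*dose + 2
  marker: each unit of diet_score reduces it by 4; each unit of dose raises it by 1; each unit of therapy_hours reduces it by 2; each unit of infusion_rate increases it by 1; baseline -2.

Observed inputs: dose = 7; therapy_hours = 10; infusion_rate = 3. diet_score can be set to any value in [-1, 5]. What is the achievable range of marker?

-32 to -8

Intervening on diet_score fixes its value directly, overriding its dependence on dose.
Substituting into the marker equation gives marker = -4*diet_score - 12.
Linear in diet_score, so extremes are at the endpoints: diet_score = -1 gives marker = -8; diet_score = 5 gives marker = -32.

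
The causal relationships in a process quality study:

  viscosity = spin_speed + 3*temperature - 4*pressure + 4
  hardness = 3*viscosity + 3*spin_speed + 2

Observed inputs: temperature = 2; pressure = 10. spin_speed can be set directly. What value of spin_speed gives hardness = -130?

spin_speed = -7

Substituting into the viscosity equation gives viscosity = spin_speed - 30.
hardness becomes 6*spin_speed - 88.
Solve 6*spin_speed - 88 = -130: spin_speed = (-130 + 88) / 6 = -7.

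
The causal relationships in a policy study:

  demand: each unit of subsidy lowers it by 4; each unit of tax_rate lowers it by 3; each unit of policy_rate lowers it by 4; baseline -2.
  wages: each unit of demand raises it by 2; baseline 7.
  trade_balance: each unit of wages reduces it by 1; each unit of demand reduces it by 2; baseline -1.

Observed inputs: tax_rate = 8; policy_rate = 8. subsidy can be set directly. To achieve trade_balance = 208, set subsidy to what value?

subsidy = -1

Substituting into the demand equation gives demand = -4*subsidy - 58.
So wages = -8*subsidy - 109.
trade_balance becomes 16*subsidy + 224.
Solve 16*subsidy + 224 = 208: subsidy = (208 - 224) / 16 = -1.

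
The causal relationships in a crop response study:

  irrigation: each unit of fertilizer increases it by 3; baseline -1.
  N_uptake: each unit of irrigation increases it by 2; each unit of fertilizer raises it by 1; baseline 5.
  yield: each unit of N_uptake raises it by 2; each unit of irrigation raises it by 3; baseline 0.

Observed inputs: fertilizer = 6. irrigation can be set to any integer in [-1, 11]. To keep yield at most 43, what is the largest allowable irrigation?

Intervening on irrigation fixes its value directly, overriding its dependence on fertilizer.
Substituting into the N_uptake equation gives N_uptake = 2*irrigation + 11.
Substituting into the yield equation gives yield = 7*irrigation + 22.
Require 7*irrigation + 22 ≤ 43, so irrigation ≤ 3.
The largest integer in [-1, 11] satisfying this is 3.

irrigation = 3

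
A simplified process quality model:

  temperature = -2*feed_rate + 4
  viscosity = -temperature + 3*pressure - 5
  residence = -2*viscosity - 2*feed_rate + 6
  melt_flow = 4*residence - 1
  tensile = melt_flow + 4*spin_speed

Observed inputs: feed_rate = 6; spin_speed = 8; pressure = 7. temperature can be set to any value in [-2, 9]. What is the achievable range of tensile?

Intervening on temperature fixes its value directly, overriding its dependence on feed_rate.
Substituting into the viscosity equation gives viscosity = -temperature + 16.
Substituting into the residence equation gives residence = 2*temperature - 38.
Substituting into the melt_flow equation gives melt_flow = 8*temperature - 153.
Substituting into the tensile equation gives tensile = 8*temperature - 121.
Linear in temperature, so extremes are at the endpoints: temperature = -2 gives tensile = -137; temperature = 9 gives tensile = -49.

-137 to -49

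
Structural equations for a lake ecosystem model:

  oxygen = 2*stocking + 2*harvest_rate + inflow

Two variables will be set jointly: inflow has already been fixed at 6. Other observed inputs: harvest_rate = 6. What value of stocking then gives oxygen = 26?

stocking = 4

With inflow held at 6:
Substituting into the oxygen equation gives oxygen = 2*stocking + 18.
Solve 2*stocking + 18 = 26: stocking = (26 - 18) / 2 = 4.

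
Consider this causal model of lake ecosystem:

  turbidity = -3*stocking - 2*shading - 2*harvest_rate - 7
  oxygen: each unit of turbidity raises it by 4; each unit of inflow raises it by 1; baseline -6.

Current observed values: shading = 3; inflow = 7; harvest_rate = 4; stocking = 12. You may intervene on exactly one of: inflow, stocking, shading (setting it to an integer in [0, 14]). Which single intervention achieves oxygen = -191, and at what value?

set stocking = 9

Intervening on inflow: oxygen = inflow - 234. Reaching -191 requires inflow = 43, outside [0, 14].
Intervening on stocking: with other inputs at their observed values, oxygen = -12*stocking - 83. Solving for -191 gives stocking = 9, within [0, 14].
Intervening on shading: oxygen = -8*shading - 203. Reaching -191 requires shading = -3/2, not an integer.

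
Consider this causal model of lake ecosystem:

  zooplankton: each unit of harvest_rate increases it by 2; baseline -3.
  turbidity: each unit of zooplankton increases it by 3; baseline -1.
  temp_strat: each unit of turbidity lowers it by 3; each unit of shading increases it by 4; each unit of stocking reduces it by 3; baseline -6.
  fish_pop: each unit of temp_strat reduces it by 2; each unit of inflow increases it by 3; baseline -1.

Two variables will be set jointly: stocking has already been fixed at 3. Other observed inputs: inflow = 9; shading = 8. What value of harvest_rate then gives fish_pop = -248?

With stocking held at 3:
Substituting into the turbidity equation gives turbidity = 6*harvest_rate - 10.
temp_strat becomes -18*harvest_rate + 47.
Substituting into the fish_pop equation gives fish_pop = 36*harvest_rate - 68.
Solve 36*harvest_rate - 68 = -248: harvest_rate = (-248 + 68) / 36 = -5.

harvest_rate = -5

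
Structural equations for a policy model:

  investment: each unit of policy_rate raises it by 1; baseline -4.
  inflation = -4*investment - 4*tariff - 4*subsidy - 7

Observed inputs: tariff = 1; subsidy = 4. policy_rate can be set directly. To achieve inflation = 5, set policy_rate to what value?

Substituting into the inflation equation gives inflation = -4*policy_rate - 11.
Solve -4*policy_rate - 11 = 5: policy_rate = (5 + 11) / -4 = -4.

policy_rate = -4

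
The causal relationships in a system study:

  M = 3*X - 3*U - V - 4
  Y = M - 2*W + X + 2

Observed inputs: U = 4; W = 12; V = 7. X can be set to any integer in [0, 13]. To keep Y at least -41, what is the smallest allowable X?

Substituting into the M equation gives M = 3*X - 23.
Substituting into the Y equation gives Y = 4*X - 45.
Require 4*X - 45 ≥ -41, so X ≥ 1.
The smallest integer in [0, 13] satisfying this is 1.

X = 1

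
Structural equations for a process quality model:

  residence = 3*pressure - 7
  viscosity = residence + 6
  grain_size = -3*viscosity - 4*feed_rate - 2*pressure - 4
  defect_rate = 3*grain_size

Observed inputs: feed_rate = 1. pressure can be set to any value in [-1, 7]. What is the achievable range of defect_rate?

-246 to 18

Substituting into the viscosity equation gives viscosity = 3*pressure - 1.
Substituting into the grain_size equation gives grain_size = -11*pressure - 5.
Substituting into the defect_rate equation gives defect_rate = -33*pressure - 15.
Linear in pressure, so extremes are at the endpoints: pressure = -1 gives defect_rate = 18; pressure = 7 gives defect_rate = -246.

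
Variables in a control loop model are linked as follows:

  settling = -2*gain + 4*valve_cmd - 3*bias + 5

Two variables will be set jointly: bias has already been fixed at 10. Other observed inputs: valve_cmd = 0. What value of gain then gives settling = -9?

With bias held at 10:
Substituting into the settling equation gives settling = -2*gain - 25.
Solve -2*gain - 25 = -9: gain = (-9 + 25) / -2 = -8.

gain = -8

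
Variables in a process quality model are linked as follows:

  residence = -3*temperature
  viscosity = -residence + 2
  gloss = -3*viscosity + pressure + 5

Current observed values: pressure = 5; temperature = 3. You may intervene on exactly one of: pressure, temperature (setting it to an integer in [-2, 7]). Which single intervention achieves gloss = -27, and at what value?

Intervening on pressure: with other inputs at their observed values, gloss = pressure - 28. Solving for -27 gives pressure = 1, within [-2, 7].
Intervening on temperature: gloss = -9*temperature + 4. Reaching -27 requires temperature = 31/9, not an integer.

set pressure = 1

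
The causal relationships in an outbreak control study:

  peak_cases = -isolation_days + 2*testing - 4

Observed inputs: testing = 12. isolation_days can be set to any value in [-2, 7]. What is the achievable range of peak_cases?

Substituting into the peak_cases equation gives peak_cases = -isolation_days + 20.
Linear in isolation_days, so extremes are at the endpoints: isolation_days = -2 gives peak_cases = 22; isolation_days = 7 gives peak_cases = 13.

13 to 22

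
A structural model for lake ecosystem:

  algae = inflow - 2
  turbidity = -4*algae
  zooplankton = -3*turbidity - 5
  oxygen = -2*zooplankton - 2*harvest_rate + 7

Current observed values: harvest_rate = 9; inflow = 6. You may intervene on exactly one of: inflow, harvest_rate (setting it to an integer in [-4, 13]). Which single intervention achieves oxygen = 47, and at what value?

set inflow = 0

Intervening on inflow: with other inputs at their observed values, oxygen = -24*inflow + 47. Solving for 47 gives inflow = 0, within [-4, 13].
Intervening on harvest_rate: oxygen = -2*harvest_rate - 79. Reaching 47 requires harvest_rate = -63, outside [-4, 13].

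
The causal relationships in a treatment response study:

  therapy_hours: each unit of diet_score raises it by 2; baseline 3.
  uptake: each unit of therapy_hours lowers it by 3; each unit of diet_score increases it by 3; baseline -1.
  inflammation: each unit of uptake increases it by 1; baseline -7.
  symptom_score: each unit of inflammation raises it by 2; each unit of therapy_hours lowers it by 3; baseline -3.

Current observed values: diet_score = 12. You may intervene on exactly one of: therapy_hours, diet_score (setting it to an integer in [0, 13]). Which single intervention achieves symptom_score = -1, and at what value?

Intervening on therapy_hours: with other inputs at their observed values, symptom_score = -9*therapy_hours + 53. Solving for -1 gives therapy_hours = 6, within [0, 13].
Intervening on diet_score: symptom_score = -12*diet_score - 46. Reaching -1 requires diet_score = -15/4, not an integer.

set therapy_hours = 6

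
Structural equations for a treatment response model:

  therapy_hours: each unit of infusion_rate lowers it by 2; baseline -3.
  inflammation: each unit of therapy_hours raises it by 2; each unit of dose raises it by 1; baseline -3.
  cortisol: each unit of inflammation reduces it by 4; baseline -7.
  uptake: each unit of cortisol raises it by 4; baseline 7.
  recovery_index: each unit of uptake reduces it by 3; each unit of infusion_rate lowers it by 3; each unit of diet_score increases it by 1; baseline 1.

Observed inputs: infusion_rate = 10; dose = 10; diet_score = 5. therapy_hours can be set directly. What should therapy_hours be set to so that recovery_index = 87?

therapy_hours = -3

Intervening on therapy_hours fixes its value directly, overriding its dependence on infusion_rate.
Substituting into the inflammation equation gives inflammation = 2*therapy_hours + 7.
This gives cortisol = -8*therapy_hours - 35.
Substituting into the uptake equation gives uptake = -32*therapy_hours - 133.
Substituting into the recovery_index equation gives recovery_index = 96*therapy_hours + 375.
Solve 96*therapy_hours + 375 = 87: therapy_hours = (87 - 375) / 96 = -3.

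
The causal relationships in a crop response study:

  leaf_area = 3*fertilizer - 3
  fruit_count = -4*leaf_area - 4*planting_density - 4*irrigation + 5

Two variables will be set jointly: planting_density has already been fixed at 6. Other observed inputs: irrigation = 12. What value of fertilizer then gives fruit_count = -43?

fertilizer = -1

With planting_density held at 6:
Substituting into the fruit_count equation gives fruit_count = -12*fertilizer - 55.
Solve -12*fertilizer - 55 = -43: fertilizer = (-43 + 55) / -12 = -1.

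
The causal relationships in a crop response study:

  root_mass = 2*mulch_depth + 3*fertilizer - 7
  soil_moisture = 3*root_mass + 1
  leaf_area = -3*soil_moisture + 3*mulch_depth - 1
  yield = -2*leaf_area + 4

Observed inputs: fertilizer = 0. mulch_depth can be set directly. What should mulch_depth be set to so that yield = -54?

Substituting into the root_mass equation gives root_mass = 2*mulch_depth - 7.
Substituting into the soil_moisture equation gives soil_moisture = 6*mulch_depth - 20.
So leaf_area = -15*mulch_depth + 59.
This gives yield = 30*mulch_depth - 114.
Solve 30*mulch_depth - 114 = -54: mulch_depth = (-54 + 114) / 30 = 2.

mulch_depth = 2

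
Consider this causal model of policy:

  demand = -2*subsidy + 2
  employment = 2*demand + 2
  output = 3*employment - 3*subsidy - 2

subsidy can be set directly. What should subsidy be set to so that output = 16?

Substituting into the employment equation gives employment = -4*subsidy + 6.
Substituting into the output equation gives output = -15*subsidy + 16.
Solve -15*subsidy + 16 = 16: subsidy = (16 - 16) / -15 = 0.

subsidy = 0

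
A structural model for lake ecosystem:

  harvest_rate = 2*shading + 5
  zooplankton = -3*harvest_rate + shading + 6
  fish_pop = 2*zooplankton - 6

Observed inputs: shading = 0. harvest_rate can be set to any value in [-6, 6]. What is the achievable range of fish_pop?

-30 to 42

Intervening on harvest_rate fixes its value directly, overriding its dependence on shading.
Substituting into the zooplankton equation gives zooplankton = -3*harvest_rate + 6.
So fish_pop = -6*harvest_rate + 6.
Linear in harvest_rate, so extremes are at the endpoints: harvest_rate = -6 gives fish_pop = 42; harvest_rate = 6 gives fish_pop = -30.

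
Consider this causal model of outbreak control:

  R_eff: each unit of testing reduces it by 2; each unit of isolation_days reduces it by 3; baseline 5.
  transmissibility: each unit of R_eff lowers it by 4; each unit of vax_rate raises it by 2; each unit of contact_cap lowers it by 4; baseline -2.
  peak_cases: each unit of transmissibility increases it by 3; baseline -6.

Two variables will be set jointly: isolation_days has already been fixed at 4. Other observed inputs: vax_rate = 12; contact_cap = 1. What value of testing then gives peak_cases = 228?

testing = 4

With isolation_days held at 4:
Substituting into the R_eff equation gives R_eff = -2*testing - 7.
This gives transmissibility = 8*testing + 46.
Substituting into the peak_cases equation gives peak_cases = 24*testing + 132.
Solve 24*testing + 132 = 228: testing = (228 - 132) / 24 = 4.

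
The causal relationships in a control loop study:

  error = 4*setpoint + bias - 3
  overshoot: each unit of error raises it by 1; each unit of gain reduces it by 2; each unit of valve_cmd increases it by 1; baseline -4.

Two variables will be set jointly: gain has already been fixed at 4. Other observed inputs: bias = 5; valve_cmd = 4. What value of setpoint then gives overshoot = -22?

With gain held at 4:
Substituting into the error equation gives error = 4*setpoint + 2.
Substituting into the overshoot equation gives overshoot = 4*setpoint - 6.
Solve 4*setpoint - 6 = -22: setpoint = (-22 + 6) / 4 = -4.

setpoint = -4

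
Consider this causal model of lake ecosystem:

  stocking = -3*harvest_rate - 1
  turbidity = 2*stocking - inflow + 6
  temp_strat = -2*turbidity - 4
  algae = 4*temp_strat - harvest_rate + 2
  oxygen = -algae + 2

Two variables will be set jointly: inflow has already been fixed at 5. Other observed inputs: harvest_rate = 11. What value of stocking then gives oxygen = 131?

With inflow held at 5:
Intervening on stocking fixes its value directly, overriding its dependence on harvest_rate.
Substituting into the turbidity equation gives turbidity = 2*stocking + 1.
Substituting into the temp_strat equation gives temp_strat = -4*stocking - 6.
Substituting into the algae equation gives algae = -16*stocking - 33.
Substituting into the oxygen equation gives oxygen = 16*stocking + 35.
Solve 16*stocking + 35 = 131: stocking = (131 - 35) / 16 = 6.

stocking = 6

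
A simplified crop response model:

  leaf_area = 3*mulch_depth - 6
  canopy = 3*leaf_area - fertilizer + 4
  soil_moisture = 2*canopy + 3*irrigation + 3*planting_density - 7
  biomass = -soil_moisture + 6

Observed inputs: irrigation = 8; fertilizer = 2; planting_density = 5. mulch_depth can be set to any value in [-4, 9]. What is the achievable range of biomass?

Substituting into the canopy equation gives canopy = 9*mulch_depth - 16.
So soil_moisture = 18*mulch_depth.
So biomass = -18*mulch_depth + 6.
Linear in mulch_depth, so extremes are at the endpoints: mulch_depth = -4 gives biomass = 78; mulch_depth = 9 gives biomass = -156.

-156 to 78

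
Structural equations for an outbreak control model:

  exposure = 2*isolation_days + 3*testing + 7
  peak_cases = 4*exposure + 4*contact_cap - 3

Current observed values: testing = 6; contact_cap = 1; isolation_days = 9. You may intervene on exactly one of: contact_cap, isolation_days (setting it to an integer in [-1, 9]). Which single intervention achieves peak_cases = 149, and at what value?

Intervening on contact_cap: peak_cases = 4*contact_cap + 169. Reaching 149 requires contact_cap = -5, outside [-1, 9].
Intervening on isolation_days: with other inputs at their observed values, peak_cases = 8*isolation_days + 101. Solving for 149 gives isolation_days = 6, within [-1, 9].

set isolation_days = 6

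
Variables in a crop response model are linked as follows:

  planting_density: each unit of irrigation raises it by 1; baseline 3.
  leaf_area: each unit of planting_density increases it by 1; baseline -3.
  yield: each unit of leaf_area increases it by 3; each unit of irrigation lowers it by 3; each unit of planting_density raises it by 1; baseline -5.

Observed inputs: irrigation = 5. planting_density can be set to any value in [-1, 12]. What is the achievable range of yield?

-33 to 19

Intervening on planting_density fixes its value directly, overriding its dependence on irrigation.
Substituting into the yield equation gives yield = 4*planting_density - 29.
Linear in planting_density, so extremes are at the endpoints: planting_density = -1 gives yield = -33; planting_density = 12 gives yield = 19.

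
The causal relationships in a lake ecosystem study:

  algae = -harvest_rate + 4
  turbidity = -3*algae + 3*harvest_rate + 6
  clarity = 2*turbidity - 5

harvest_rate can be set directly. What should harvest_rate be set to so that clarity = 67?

Substituting into the turbidity equation gives turbidity = 6*harvest_rate - 6.
So clarity = 12*harvest_rate - 17.
Solve 12*harvest_rate - 17 = 67: harvest_rate = (67 + 17) / 12 = 7.

harvest_rate = 7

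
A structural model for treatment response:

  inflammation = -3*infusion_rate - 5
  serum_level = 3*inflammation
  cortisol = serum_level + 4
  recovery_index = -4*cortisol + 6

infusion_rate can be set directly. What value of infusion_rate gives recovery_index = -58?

infusion_rate = -3

Substituting into the serum_level equation gives serum_level = -9*infusion_rate - 15.
cortisol becomes -9*infusion_rate - 11.
recovery_index becomes 36*infusion_rate + 50.
Solve 36*infusion_rate + 50 = -58: infusion_rate = (-58 - 50) / 36 = -3.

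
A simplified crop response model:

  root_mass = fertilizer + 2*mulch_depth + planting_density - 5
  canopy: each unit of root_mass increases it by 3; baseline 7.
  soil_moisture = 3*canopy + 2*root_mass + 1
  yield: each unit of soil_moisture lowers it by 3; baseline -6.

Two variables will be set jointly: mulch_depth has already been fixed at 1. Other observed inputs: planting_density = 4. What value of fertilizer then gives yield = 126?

With mulch_depth held at 1:
Substituting into the root_mass equation gives root_mass = fertilizer + 1.
So canopy = 3*fertilizer + 10.
Substituting into the soil_moisture equation gives soil_moisture = 11*fertilizer + 33.
Substituting into the yield equation gives yield = -33*fertilizer - 105.
Solve -33*fertilizer - 105 = 126: fertilizer = (126 + 105) / -33 = -7.

fertilizer = -7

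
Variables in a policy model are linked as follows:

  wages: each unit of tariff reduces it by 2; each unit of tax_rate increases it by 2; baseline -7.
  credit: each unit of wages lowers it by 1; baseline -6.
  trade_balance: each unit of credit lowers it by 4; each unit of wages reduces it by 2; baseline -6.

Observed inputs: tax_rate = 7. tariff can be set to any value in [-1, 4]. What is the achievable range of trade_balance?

Substituting into the wages equation gives wages = -2*tariff + 7.
Substituting into the credit equation gives credit = 2*tariff - 13.
Substituting into the trade_balance equation gives trade_balance = -4*tariff + 32.
Linear in tariff, so extremes are at the endpoints: tariff = -1 gives trade_balance = 36; tariff = 4 gives trade_balance = 16.

16 to 36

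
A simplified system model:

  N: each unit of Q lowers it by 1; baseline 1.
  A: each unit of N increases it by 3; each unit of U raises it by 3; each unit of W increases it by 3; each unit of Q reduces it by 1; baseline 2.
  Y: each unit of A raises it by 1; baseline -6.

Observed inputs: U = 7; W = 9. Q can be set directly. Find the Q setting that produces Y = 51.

Q = -1

Substituting into the A equation gives A = -4*Q + 53.
Substituting into the Y equation gives Y = -4*Q + 47.
Solve -4*Q + 47 = 51: Q = (51 - 47) / -4 = -1.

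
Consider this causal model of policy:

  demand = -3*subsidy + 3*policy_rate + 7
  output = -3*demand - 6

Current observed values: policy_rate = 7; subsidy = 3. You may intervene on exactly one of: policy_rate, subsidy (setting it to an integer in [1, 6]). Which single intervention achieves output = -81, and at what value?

set subsidy = 1

Intervening on policy_rate: output = -9*policy_rate. Reaching -81 requires policy_rate = 9, outside [1, 6].
Intervening on subsidy: with other inputs at their observed values, output = 9*subsidy - 90. Solving for -81 gives subsidy = 1, within [1, 6].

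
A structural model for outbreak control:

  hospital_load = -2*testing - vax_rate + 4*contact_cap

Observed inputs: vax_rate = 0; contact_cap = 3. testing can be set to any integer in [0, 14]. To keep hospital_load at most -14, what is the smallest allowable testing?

testing = 13

Substituting into the hospital_load equation gives hospital_load = -2*testing + 12.
Require -2*testing + 12 ≤ -14, so testing ≥ 13.
The smallest integer in [0, 14] satisfying this is 13.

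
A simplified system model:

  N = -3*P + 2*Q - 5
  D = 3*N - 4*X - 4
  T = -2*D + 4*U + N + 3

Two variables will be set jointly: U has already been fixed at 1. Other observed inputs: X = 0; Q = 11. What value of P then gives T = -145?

P = -5

With U held at 1:
Substituting into the N equation gives N = -3*P + 17.
This gives D = -9*P + 47.
This gives T = 15*P - 70.
Solve 15*P - 70 = -145: P = (-145 + 70) / 15 = -5.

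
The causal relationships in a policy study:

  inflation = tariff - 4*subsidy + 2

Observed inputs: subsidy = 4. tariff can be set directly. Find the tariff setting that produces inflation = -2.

tariff = 12

Substituting into the inflation equation gives inflation = tariff - 14.
Solve tariff - 14 = -2: tariff = (-2 + 14) / 1 = 12.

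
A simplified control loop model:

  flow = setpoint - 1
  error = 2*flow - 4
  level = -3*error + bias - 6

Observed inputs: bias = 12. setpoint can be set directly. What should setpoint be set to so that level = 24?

Substituting into the error equation gives error = 2*setpoint - 6.
Substituting into the level equation gives level = -6*setpoint + 24.
Solve -6*setpoint + 24 = 24: setpoint = (24 - 24) / -6 = 0.

setpoint = 0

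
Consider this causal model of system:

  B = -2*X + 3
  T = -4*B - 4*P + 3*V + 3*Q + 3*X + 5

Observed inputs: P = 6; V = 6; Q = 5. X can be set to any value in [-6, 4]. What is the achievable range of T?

-64 to 46

Substituting into the T equation gives T = 11*X + 2.
Linear in X, so extremes are at the endpoints: X = -6 gives T = -64; X = 4 gives T = 46.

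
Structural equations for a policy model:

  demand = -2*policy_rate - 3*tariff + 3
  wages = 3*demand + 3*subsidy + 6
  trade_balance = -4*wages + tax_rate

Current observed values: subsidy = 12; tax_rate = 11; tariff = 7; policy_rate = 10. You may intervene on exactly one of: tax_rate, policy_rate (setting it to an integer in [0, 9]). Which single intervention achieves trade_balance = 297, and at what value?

set tax_rate = 9

Intervening on tax_rate: with other inputs at their observed values, trade_balance = tax_rate + 288. Solving for 297 gives tax_rate = 9, within [0, 9].
Intervening on policy_rate: trade_balance = 24*policy_rate + 59. Reaching 297 requires policy_rate = 119/12, not an integer.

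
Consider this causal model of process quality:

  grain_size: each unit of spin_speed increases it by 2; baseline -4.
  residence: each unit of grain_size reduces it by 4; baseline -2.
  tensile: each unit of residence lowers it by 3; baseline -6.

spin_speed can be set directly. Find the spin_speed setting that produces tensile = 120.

Substituting into the residence equation gives residence = -8*spin_speed + 14.
Substituting into the tensile equation gives tensile = 24*spin_speed - 48.
Solve 24*spin_speed - 48 = 120: spin_speed = (120 + 48) / 24 = 7.

spin_speed = 7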